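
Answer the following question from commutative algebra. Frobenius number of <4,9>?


gcd(4,9)=1 => F=ab-a-b=4*9-4-9=36-13=23


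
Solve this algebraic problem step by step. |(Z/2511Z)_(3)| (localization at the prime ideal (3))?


3-primary part: 2511=3^4*31
Size=3^4=81


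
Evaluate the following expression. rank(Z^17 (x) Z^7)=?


rank(M(x)N) = rank(M)*rank(N)
17*7 = 119


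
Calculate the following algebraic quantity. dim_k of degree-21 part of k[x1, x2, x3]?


C(d+n-1,n-1)=C(23,2)=253


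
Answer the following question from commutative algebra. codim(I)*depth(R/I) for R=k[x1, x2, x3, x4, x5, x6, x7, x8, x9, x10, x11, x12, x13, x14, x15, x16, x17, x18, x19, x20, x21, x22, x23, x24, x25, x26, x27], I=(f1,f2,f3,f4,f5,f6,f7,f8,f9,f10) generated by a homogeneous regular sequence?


codim=10, depth=dim(R/I)=27-10=17
Product=10*17=170


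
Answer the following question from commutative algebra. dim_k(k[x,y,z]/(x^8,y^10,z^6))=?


Basis: x^iy^jz^k, i<8,j<10,k<6
8*10*6=480


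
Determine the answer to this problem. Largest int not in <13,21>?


gcd(13,21)=1 => F=ab-a-b=13*21-13-21=273-34=239


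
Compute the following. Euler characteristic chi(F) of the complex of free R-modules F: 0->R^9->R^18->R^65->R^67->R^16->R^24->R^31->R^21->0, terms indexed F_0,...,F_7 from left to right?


chi = sum (-1)^i * rank:
(-1)^0*9=9
(-1)^1*18=-18
(-1)^2*65=65
(-1)^3*67=-67
(-1)^4*16=16
(-1)^5*24=-24
(-1)^6*31=31
(-1)^7*21=-21
chi=-9


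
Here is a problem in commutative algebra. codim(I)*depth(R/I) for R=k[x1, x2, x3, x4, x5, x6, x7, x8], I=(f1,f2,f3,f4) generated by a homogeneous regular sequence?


codim=4, depth=dim(R/I)=8-4=4
Product=4*4=16


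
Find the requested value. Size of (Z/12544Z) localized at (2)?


2-primary part: 12544=2^8*49
Size=2^8=256


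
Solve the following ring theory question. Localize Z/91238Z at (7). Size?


7-primary part: 91238=7^4*38
Size=7^4=2401


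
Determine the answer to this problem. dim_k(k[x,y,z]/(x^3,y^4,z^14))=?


Basis: x^iy^jz^k, i<3,j<4,k<14
3*4*14=168


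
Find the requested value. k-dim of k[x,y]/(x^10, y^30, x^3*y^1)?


k[x,y]/I, I = (x^10, y^30, x^3*y^1)
Rect: 10x30=300. Corner: (10-3)x(30-1)=203.
dim = 300-203 = 97


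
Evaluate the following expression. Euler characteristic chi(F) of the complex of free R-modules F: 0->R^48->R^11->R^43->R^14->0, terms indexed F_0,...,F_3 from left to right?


chi = sum (-1)^i * rank:
(-1)^0*48=48
(-1)^1*11=-11
(-1)^2*43=43
(-1)^3*14=-14
chi=66


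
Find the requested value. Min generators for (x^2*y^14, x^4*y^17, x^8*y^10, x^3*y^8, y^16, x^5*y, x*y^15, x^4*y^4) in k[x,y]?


Remove redundant (divisible by others).
x^4*y^17 redundant.
x^8*y^10 redundant.
Min: x^5*y, x^4*y^4, x^3*y^8, x^2*y^14, x*y^15, y^16
Count=6


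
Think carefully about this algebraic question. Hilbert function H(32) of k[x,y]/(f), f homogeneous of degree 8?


H(t)=d for t>=d-1.
d=8, t=32
H(32)=8


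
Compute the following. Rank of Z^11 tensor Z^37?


rank(M(x)N) = rank(M)*rank(N)
11*37 = 407


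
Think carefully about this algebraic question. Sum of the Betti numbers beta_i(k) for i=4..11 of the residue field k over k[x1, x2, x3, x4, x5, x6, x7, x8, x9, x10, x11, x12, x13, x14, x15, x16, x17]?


Koszul resolution: beta_i(k)=C(n,i), n=17
C(17,4)=2380, C(17,5)=6188, C(17,6)=12376, C(17,7)=19448, C(17,8)=24310, C(17,9)=24310, C(17,10)=19448, C(17,11)=12376
Sum=120836


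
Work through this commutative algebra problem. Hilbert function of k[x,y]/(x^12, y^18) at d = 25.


k[x,y], I = (x^12, y^18), d = 25
Need i < 12 and d-i < 18.
Range: 8 <= i <= 11.
H(25) = 4


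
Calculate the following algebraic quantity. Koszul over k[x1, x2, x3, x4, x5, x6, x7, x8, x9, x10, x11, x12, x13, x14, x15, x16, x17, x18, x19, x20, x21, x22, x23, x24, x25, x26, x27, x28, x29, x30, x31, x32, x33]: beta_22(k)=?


C(n,i)=C(33,22)=193536720


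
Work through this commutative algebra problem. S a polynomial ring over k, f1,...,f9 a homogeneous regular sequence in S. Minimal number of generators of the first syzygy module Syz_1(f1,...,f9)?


Regular sequence => Koszul complex is the minimal free resolution.
Syz_1 minimally generated by Koszul relations f_i*e_j - f_j*e_i (i<j): mu(Syz_1) = beta_2 = C(m,2) = m(m-1)/2
m=9
9*8/2 = 36


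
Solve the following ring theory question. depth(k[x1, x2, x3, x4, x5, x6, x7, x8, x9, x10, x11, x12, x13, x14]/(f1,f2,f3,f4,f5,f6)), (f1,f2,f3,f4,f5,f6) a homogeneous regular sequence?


depth(R)=14
depth(R/I)=14-6=8


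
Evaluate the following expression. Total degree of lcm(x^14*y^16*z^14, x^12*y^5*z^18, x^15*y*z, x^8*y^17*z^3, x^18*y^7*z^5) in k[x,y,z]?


lcm = componentwise max:
x: max(14,12,15,8,18)=18
y: max(16,5,1,17,7)=17
z: max(14,18,1,3,5)=18
Total=18+17+18=53


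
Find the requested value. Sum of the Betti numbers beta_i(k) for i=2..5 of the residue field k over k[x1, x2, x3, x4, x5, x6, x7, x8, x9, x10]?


Koszul resolution: beta_i(k)=C(n,i), n=10
C(10,2)=45, C(10,3)=120, C(10,4)=210, C(10,5)=252
Sum=627


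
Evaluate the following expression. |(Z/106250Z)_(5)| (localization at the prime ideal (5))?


5-primary part: 106250=5^5*34
Size=5^5=3125


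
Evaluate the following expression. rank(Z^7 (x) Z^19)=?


rank(M(x)N) = rank(M)*rank(N)
7*19 = 133


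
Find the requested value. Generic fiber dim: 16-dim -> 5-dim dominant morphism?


dim(fiber)=dim(X)-dim(Y)=16-5=11


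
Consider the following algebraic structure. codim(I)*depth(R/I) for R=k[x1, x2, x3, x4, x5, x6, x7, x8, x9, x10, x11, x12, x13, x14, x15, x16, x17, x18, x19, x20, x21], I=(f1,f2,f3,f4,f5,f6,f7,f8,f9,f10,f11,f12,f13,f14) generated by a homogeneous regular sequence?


codim=14, depth=dim(R/I)=21-14=7
Product=14*7=98


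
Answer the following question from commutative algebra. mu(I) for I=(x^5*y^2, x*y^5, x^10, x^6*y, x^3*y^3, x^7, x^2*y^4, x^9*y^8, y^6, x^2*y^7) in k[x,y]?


Remove redundant (divisible by others).
x^10 redundant.
x^9*y^8 redundant.
x^2*y^7 redundant.
Min: x^7, x^6*y, x^5*y^2, x^3*y^3, x^2*y^4, x*y^5, y^6
Count=7


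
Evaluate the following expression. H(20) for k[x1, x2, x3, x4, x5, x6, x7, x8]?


C(d+n-1,n-1)=C(27,7)=888030


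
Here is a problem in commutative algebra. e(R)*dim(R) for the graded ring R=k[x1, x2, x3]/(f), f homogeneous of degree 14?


e(R)=deg(f)=14, dim(R)=3-1=2
e*dim=14*2=28


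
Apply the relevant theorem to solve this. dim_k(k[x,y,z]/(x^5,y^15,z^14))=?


Basis: x^iy^jz^k, i<5,j<15,k<14
5*15*14=1050


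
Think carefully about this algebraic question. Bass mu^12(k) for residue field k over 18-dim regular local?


C(n,i)=C(18,12)=18564


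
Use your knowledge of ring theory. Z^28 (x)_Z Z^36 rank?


rank(M(x)N) = rank(M)*rank(N)
28*36 = 1008


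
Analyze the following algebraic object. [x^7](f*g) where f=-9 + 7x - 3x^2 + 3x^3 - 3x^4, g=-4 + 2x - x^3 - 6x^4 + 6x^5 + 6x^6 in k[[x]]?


[x^7] = sum a_i*b_j, i+j=7
  7*6=42
  -3*6=-18
  3*-6=-18
  -3*-1=3
Sum=9


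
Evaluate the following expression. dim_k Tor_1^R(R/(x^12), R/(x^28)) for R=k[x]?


Tor_1(R/I,R/J)=(I cap J)/IJ=(x^28)/(x^40)
dim=40-28=min(12,28)=12


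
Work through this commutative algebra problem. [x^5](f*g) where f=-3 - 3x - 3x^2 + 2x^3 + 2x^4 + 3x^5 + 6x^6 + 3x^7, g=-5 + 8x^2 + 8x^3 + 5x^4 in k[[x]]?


[x^5] = sum a_i*b_j, i+j=5
  -3*5=-15
  -3*8=-24
  2*8=16
  3*-5=-15
Sum=-38


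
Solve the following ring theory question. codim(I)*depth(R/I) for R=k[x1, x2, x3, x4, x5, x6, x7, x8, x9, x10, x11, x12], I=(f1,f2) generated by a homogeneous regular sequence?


codim=2, depth=dim(R/I)=12-2=10
Product=2*10=20


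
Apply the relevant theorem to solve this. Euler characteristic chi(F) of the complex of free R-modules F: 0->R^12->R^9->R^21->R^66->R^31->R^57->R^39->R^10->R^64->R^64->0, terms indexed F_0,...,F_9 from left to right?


chi = sum (-1)^i * rank:
(-1)^0*12=12
(-1)^1*9=-9
(-1)^2*21=21
(-1)^3*66=-66
(-1)^4*31=31
(-1)^5*57=-57
(-1)^6*39=39
(-1)^7*10=-10
(-1)^8*64=64
(-1)^9*64=-64
chi=-39


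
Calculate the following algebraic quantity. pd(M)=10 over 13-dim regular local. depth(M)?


pd+depth=depth(R)=13
depth=13-10=3


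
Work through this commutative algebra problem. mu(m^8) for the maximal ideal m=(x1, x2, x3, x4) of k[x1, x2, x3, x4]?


Graded Nakayama: mu(m^d) = dim_k (m^d/m^(d+1)) = #degree-8 monomials in 4 vars
C(n+d-1,d)=C(11,8)=165


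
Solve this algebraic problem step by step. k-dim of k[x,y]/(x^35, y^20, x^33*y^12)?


k[x,y]/I, I = (x^35, y^20, x^33*y^12)
Rect: 35x20=700. Corner: (35-33)x(20-12)=16.
dim = 700-16 = 684


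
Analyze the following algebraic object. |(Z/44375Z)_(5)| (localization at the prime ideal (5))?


5-primary part: 44375=5^4*71
Size=5^4=625


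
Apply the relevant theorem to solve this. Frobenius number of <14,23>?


gcd(14,23)=1 => F=ab-a-b=14*23-14-23=322-37=285


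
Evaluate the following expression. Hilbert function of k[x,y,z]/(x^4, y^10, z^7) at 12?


Need i<4, j<10, k<7 with i+j+k=12.
For each i, j ranges over max(0,12-i-6)..min(9,12-i):
  i=0: j in [6,9] -> 4
  i=1: j in [5,9] -> 5
  i=2: j in [4,9] -> 6
  i=3: j in [3,9] -> 7
H(12) = 4+5+6+7 = 22


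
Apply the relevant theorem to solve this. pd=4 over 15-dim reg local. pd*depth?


pd+depth=15
depth=15-4=11
pd*depth=4*11=44


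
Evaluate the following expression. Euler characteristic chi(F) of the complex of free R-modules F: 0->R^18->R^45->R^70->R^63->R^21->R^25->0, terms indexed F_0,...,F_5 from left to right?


chi = sum (-1)^i * rank:
(-1)^0*18=18
(-1)^1*45=-45
(-1)^2*70=70
(-1)^3*63=-63
(-1)^4*21=21
(-1)^5*25=-25
chi=-24


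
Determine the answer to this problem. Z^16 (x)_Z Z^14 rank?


rank(M(x)N) = rank(M)*rank(N)
16*14 = 224


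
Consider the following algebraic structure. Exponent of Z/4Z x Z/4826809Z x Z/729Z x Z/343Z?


Exponent = lcm of the cyclic orders; pairwise coprime => product.
2^2*13^6*3^6*7^3=4*4826809*729*343=4827716440092


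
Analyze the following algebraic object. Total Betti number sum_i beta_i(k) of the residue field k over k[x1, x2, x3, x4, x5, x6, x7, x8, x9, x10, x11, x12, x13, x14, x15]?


Koszul resolution: beta_i(k)=C(n,i), n=15
sum_i C(15,i) = 2^15 = 32768


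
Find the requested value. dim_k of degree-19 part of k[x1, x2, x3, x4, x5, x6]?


C(d+n-1,n-1)=C(24,5)=42504


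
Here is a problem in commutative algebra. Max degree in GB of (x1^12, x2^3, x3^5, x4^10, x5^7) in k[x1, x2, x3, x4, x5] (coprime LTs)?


Pure powers, coprime LTs => already GB.
Degrees: 12, 3, 5, 10, 7
Max=12


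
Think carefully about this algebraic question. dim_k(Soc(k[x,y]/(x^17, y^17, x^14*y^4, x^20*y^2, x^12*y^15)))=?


Socle = ann(m) = span of standard monomials u with x*u, y*u in I (staircase corners).
Redundant generators: x^20*y^2
Minimal generators: x^17, x^14*y^4, x^12*y^15, y^17
Corners: x^11y^16, x^13y^14, x^16y^3
Socle dim=3


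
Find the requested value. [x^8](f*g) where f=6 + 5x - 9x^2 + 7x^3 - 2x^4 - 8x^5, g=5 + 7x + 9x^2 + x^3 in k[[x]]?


[x^8] = sum a_i*b_j, i+j=8
  -8*1=-8
Sum=-8


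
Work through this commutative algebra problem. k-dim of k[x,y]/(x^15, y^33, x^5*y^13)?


k[x,y]/I, I = (x^15, y^33, x^5*y^13)
Rect: 15x33=495. Corner: (15-5)x(33-13)=200.
dim = 495-200 = 295


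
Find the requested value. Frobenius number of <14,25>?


gcd(14,25)=1 => F=ab-a-b=14*25-14-25=350-39=311


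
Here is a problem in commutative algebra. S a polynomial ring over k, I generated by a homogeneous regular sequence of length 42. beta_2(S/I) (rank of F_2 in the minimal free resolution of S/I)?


Regular sequence => Koszul complex is the minimal free resolution.
Syz_1 minimally generated by Koszul relations f_i*e_j - f_j*e_i (i<j): mu(Syz_1) = beta_2 = C(m,2) = m(m-1)/2
m=42
42*41/2 = 861


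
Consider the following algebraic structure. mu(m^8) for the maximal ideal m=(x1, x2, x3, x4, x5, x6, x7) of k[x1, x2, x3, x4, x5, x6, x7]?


Graded Nakayama: mu(m^d) = dim_k (m^d/m^(d+1)) = #degree-8 monomials in 7 vars
C(n+d-1,d)=C(14,8)=3003


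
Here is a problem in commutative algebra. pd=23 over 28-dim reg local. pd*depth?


pd+depth=28
depth=28-23=5
pd*depth=23*5=115


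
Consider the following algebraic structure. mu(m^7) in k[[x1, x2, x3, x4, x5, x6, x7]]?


C(n+d-1,d)=C(13,7)=1716


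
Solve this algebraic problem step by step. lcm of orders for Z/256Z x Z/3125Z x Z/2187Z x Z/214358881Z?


Exponent = lcm of the cyclic orders; pairwise coprime => product.
2^8*5^5*3^7*11^8=256*3125*2187*214358881=375042298197600000


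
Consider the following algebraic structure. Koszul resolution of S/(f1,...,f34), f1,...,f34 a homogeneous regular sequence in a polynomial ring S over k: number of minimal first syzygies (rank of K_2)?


Regular sequence => Koszul complex is the minimal free resolution.
Syz_1 minimally generated by Koszul relations f_i*e_j - f_j*e_i (i<j): mu(Syz_1) = beta_2 = C(m,2) = m(m-1)/2
m=34
34*33/2 = 561


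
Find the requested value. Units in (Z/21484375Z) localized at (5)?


Local ring = Z/1953125Z.
phi(1953125) = 5^8*(5-1) = 1562500


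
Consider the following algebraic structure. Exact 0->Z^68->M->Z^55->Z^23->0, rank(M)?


Alt sum=0:
(-1)^0*68 + (-1)^1*? + (-1)^2*55 + (-1)^3*23=0
rank(M)=100


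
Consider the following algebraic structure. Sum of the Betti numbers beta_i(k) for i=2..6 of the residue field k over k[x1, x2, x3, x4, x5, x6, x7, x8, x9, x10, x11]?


Koszul resolution: beta_i(k)=C(n,i), n=11
C(11,2)=55, C(11,3)=165, C(11,4)=330, C(11,5)=462, C(11,6)=462
Sum=1474


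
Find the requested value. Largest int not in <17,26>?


gcd(17,26)=1 => F=ab-a-b=17*26-17-26=442-43=399


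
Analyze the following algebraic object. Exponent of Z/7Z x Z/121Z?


Exponent = lcm of the cyclic orders; pairwise coprime => product.
7^1*11^2=7*121=847


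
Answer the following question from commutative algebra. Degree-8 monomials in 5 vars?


C(d+n-1,n-1)=C(12,4)=495


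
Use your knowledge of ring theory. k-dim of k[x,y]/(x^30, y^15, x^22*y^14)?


k[x,y]/I, I = (x^30, y^15, x^22*y^14)
Rect: 30x15=450. Corner: (30-22)x(15-14)=8.
dim = 450-8 = 442


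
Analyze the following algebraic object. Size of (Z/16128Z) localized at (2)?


2-primary part: 16128=2^8*63
Size=2^8=256


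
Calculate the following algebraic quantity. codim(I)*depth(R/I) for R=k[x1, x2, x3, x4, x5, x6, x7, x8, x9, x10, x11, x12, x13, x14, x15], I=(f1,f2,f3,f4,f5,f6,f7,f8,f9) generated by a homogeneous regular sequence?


codim=9, depth=dim(R/I)=15-9=6
Product=9*6=54


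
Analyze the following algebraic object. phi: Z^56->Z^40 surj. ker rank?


rank(ker) = 56-40 = 16


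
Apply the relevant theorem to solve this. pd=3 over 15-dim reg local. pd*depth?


pd+depth=15
depth=15-3=12
pd*depth=3*12=36


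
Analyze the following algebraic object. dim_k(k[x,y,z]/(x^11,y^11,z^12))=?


Basis: x^iy^jz^k, i<11,j<11,k<12
11*11*12=1452


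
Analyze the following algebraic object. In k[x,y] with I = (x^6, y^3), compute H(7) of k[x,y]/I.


k[x,y], I = (x^6, y^3), d = 7
Need i < 6 and d-i < 3.
Range: 5 <= i <= 5.
H(7) = 1


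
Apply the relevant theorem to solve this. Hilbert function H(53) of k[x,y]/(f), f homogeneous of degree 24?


H(t)=d for t>=d-1.
d=24, t=53
H(53)=24


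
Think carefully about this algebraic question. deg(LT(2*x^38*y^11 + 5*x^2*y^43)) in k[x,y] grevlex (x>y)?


LT: 2*x^38*y^11
deg_x=38, deg_y=11
Total=38+11=49


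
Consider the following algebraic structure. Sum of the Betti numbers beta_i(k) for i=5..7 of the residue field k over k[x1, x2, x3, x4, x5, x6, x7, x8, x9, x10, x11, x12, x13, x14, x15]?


Koszul resolution: beta_i(k)=C(n,i), n=15
C(15,5)=3003, C(15,6)=5005, C(15,7)=6435
Sum=14443


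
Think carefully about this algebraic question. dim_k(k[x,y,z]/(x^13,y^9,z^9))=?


Basis: x^iy^jz^k, i<13,j<9,k<9
13*9*9=1053


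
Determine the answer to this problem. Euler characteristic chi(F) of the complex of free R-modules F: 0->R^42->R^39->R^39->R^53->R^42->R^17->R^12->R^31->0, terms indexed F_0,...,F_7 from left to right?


chi = sum (-1)^i * rank:
(-1)^0*42=42
(-1)^1*39=-39
(-1)^2*39=39
(-1)^3*53=-53
(-1)^4*42=42
(-1)^5*17=-17
(-1)^6*12=12
(-1)^7*31=-31
chi=-5


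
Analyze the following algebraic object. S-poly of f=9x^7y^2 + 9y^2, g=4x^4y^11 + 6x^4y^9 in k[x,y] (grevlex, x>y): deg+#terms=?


LT(f)=9x^7y^2, LT(g)=4x^4y^11
lcm(LM)=x^7y^11
S(f,g) (scaled by 36 to clear denominators) = 4y^9*f - 9x^3*g = -54x^7y^9 + 36y^11
2 terms, deg 16.
16+2=18


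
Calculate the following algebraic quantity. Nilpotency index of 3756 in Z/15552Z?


3756^k mod 15552:
k=1: 3756
k=2: 1872
k=3: 1728
k=4: 5184
k=5: 0
First zero at k = 5


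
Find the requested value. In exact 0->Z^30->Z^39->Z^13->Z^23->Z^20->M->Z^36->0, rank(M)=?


Alt sum=0:
(-1)^0*30 + (-1)^1*39 + (-1)^2*13 + (-1)^3*23 + (-1)^4*20 + (-1)^5*? + (-1)^6*36=0
rank(M)=37


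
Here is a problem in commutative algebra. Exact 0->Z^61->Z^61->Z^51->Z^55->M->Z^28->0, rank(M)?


Alt sum=0:
(-1)^0*61 + (-1)^1*61 + (-1)^2*51 + (-1)^3*55 + (-1)^4*? + (-1)^5*28=0
rank(M)=32


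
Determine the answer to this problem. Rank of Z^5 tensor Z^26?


rank(M(x)N) = rank(M)*rank(N)
5*26 = 130


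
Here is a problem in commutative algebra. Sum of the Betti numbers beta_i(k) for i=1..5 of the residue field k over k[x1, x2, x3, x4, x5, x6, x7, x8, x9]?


Koszul resolution: beta_i(k)=C(n,i), n=9
C(9,1)=9, C(9,2)=36, C(9,3)=84, C(9,4)=126, C(9,5)=126
Sum=381


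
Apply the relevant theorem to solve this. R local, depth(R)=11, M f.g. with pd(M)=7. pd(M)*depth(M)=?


pd+depth=11
depth=11-7=4
pd*depth=7*4=28


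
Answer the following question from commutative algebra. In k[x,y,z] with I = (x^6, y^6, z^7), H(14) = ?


Need i<6, j<6, k<7 with i+j+k=14.
For each i, j ranges over max(0,14-i-6)..min(5,14-i):
  i=0: j in [8,5] -> 0
  i=1: j in [7,5] -> 0
  i=2: j in [6,5] -> 0
  i=3: j in [5,5] -> 1
  i=4: j in [4,5] -> 2
  i=5: j in [3,5] -> 3
H(14) = 0+0+0+1+2+3 = 6


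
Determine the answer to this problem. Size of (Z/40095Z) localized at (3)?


3-primary part: 40095=3^6*55
Size=3^6=729


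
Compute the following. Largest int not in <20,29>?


gcd(20,29)=1 => F=ab-a-b=20*29-20-29=580-49=531


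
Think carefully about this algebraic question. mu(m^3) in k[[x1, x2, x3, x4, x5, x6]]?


C(n+d-1,d)=C(8,3)=56


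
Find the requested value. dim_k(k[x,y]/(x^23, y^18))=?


Basis: x^i*y^j, i<23, j<18
23*18=414


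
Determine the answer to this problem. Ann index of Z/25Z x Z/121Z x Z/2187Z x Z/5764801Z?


Exponent = lcm of the cyclic orders; pairwise coprime => product.
5^2*11^2*3^7*7^8=25*121*2187*5764801=38138049855675


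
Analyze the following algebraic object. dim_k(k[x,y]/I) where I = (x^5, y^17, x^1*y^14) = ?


k[x,y]/I, I = (x^5, y^17, x^1*y^14)
Rect: 5x17=85. Corner: (5-1)x(17-14)=12.
dim = 85-12 = 73


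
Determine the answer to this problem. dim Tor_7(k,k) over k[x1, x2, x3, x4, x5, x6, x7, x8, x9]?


Koszul: C(n,i)=C(9,7)=36


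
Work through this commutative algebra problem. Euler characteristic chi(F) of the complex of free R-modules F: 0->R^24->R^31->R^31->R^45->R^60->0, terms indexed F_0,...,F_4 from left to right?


chi = sum (-1)^i * rank:
(-1)^0*24=24
(-1)^1*31=-31
(-1)^2*31=31
(-1)^3*45=-45
(-1)^4*60=60
chi=39


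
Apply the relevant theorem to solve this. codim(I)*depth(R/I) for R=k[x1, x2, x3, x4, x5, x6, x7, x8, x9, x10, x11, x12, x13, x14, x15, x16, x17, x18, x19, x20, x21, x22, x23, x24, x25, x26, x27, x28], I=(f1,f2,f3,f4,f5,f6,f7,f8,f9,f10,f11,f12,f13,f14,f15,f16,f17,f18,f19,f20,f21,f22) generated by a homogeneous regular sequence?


codim=22, depth=dim(R/I)=28-22=6
Product=22*6=132


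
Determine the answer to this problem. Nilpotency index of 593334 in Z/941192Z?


593334^k mod 941192:
k=1: 593334
k=2: 838684
k=3: 227752
k=4: 422576
k=5: 806736
k=6: 0
First zero at k = 6


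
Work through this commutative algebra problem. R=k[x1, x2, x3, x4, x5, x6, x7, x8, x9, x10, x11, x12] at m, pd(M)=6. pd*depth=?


pd+depth=12
depth=12-6=6
pd*depth=6*6=36


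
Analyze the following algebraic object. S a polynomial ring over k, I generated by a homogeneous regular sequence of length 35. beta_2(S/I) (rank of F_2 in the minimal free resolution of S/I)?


Regular sequence => Koszul complex is the minimal free resolution.
Syz_1 minimally generated by Koszul relations f_i*e_j - f_j*e_i (i<j): mu(Syz_1) = beta_2 = C(m,2) = m(m-1)/2
m=35
35*34/2 = 595


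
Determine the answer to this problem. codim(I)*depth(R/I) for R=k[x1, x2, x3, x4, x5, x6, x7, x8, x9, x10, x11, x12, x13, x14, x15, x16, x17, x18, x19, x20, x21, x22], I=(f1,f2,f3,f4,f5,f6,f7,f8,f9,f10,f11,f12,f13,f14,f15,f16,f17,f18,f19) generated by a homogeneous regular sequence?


codim=19, depth=dim(R/I)=22-19=3
Product=19*3=57


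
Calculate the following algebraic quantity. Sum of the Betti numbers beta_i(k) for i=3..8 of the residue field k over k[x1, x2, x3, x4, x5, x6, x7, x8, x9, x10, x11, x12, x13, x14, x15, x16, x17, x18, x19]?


Koszul resolution: beta_i(k)=C(n,i), n=19
C(19,3)=969, C(19,4)=3876, C(19,5)=11628, C(19,6)=27132, C(19,7)=50388, C(19,8)=75582
Sum=169575


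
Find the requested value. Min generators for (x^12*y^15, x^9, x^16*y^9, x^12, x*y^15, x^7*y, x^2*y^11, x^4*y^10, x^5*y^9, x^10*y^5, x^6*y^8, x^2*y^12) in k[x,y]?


Remove redundant (divisible by others).
x^12 redundant.
x^2*y^12 redundant.
x^12*y^15 redundant.
x^16*y^9 redundant.
x^10*y^5 redundant.
Min: x^9, x^7*y, x^6*y^8, x^5*y^9, x^4*y^10, x^2*y^11, x*y^15
Count=7


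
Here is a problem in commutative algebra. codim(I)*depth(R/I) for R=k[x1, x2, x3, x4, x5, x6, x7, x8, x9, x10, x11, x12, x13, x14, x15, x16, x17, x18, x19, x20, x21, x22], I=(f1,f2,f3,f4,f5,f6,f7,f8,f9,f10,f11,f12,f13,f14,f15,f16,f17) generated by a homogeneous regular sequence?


codim=17, depth=dim(R/I)=22-17=5
Product=17*5=85


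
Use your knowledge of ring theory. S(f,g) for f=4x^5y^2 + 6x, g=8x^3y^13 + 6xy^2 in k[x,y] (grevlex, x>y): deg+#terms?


LT(f)=4x^5y^2, LT(g)=8x^3y^13
lcm(LM)=x^5y^13
S(f,g) (scaled by 32 to clear denominators) = 8y^11*f - 4x^2*g = 48xy^11 - 24x^3y^2
2 terms, deg 12.
12+2=14


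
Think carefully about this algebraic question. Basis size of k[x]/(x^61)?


Basis: 1,x,...,x^60
dim=61


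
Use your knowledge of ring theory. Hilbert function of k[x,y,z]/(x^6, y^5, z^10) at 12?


Need i<6, j<5, k<10 with i+j+k=12.
For each i, j ranges over max(0,12-i-9)..min(4,12-i):
  i=0: j in [3,4] -> 2
  i=1: j in [2,4] -> 3
  i=2: j in [1,4] -> 4
  i=3: j in [0,4] -> 5
  i=4: j in [0,4] -> 5
  i=5: j in [0,4] -> 5
H(12) = 2+3+4+5+5+5 = 24


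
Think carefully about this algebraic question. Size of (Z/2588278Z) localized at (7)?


7-primary part: 2588278=7^6*22
Size=7^6=117649


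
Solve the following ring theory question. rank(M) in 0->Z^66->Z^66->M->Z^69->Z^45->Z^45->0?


Alt sum=0:
(-1)^0*66 + (-1)^1*66 + (-1)^2*? + (-1)^3*69 + (-1)^4*45 + (-1)^5*45=0
rank(M)=69


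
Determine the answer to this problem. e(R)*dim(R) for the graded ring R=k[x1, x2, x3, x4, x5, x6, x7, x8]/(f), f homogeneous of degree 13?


e(R)=deg(f)=13, dim(R)=8-1=7
e*dim=13*7=91


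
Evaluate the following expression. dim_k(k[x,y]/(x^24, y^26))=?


Basis: x^i*y^j, i<24, j<26
24*26=624


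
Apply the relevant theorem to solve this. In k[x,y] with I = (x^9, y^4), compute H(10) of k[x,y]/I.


k[x,y], I = (x^9, y^4), d = 10
Need i < 9 and d-i < 4.
Range: 7 <= i <= 8.
H(10) = 2


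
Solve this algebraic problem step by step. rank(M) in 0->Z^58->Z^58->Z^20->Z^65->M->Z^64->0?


Alt sum=0:
(-1)^0*58 + (-1)^1*58 + (-1)^2*20 + (-1)^3*65 + (-1)^4*? + (-1)^5*64=0
rank(M)=109


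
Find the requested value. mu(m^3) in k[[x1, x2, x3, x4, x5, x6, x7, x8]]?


C(n+d-1,d)=C(10,3)=120


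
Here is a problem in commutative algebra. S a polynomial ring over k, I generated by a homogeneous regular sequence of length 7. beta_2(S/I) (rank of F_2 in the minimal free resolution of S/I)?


Regular sequence => Koszul complex is the minimal free resolution.
Syz_1 minimally generated by Koszul relations f_i*e_j - f_j*e_i (i<j): mu(Syz_1) = beta_2 = C(m,2) = m(m-1)/2
m=7
7*6/2 = 21


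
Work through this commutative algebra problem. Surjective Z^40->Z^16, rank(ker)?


rank(ker) = 40-16 = 24


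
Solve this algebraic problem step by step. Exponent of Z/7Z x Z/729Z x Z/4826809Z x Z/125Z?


Exponent = lcm of the cyclic orders; pairwise coprime => product.
7^1*3^6*13^6*5^3=7*729*4826809*125=3078900790875


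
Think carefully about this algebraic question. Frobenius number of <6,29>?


gcd(6,29)=1 => F=ab-a-b=6*29-6-29=174-35=139


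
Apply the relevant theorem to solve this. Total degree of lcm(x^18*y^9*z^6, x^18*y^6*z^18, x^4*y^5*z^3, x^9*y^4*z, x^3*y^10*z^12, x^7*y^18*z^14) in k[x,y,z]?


lcm = componentwise max:
x: max(18,18,4,9,3,7)=18
y: max(9,6,5,4,10,18)=18
z: max(6,18,3,1,12,14)=18
Total=18+18+18=54


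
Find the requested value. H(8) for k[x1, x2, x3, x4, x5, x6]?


C(d+n-1,n-1)=C(13,5)=1287


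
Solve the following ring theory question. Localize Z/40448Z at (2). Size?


2-primary part: 40448=2^9*79
Size=2^9=512


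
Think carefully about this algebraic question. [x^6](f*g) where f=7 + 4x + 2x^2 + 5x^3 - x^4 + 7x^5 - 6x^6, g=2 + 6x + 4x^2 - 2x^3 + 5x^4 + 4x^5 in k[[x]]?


[x^6] = sum a_i*b_j, i+j=6
  4*4=16
  2*5=10
  5*-2=-10
  -1*4=-4
  7*6=42
  -6*2=-12
Sum=42


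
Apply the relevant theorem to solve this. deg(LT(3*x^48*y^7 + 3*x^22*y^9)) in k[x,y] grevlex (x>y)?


LT: 3*x^48*y^7
deg_x=48, deg_y=7
Total=48+7=55


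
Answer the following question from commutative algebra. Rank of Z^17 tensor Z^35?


rank(M(x)N) = rank(M)*rank(N)
17*35 = 595


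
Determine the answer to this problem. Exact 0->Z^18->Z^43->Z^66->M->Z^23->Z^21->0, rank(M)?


Alt sum=0:
(-1)^0*18 + (-1)^1*43 + (-1)^2*66 + (-1)^3*? + (-1)^4*23 + (-1)^5*21=0
rank(M)=43


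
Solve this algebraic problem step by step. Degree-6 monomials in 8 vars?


C(d+n-1,n-1)=C(13,7)=1716


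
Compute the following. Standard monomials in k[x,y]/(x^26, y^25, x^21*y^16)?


k[x,y]/I, I = (x^26, y^25, x^21*y^16)
Rect: 26x25=650. Corner: (26-21)x(25-16)=45.
dim = 650-45 = 605


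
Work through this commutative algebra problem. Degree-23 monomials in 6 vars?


C(d+n-1,n-1)=C(28,5)=98280


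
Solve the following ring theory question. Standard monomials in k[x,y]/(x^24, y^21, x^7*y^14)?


k[x,y]/I, I = (x^24, y^21, x^7*y^14)
Rect: 24x21=504. Corner: (24-7)x(21-14)=119.
dim = 504-119 = 385


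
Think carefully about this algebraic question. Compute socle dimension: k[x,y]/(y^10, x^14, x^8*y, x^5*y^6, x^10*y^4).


Socle = ann(m) = span of standard monomials u with x*u, y*u in I (staircase corners).
Redundant generators: x^10*y^4
Minimal generators: x^14, x^8*y, x^5*y^6, y^10
Corners: x^4y^9, x^7y^5, x^13
Socle dim=3


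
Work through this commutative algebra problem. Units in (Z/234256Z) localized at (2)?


Local ring = Z/16Z.
phi(16) = 2^3*(2-1) = 8


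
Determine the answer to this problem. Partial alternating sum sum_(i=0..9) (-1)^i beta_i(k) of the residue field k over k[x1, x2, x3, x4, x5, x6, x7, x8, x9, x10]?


Koszul resolution: beta_i(k)=C(n,i), n=10
sum_(i=0..p) (-1)^i C(n,i) = (-1)^p C(n-1,p)
(-1)^9*C(9,9) = (-1)^9*1 = -1


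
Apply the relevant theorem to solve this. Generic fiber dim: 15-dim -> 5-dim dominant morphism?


dim(fiber)=dim(X)-dim(Y)=15-5=10


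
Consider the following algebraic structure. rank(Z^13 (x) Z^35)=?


rank(M(x)N) = rank(M)*rank(N)
13*35 = 455


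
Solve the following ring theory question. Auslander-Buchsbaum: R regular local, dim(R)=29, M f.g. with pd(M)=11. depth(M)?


pd+depth=depth(R)=29
depth=29-11=18


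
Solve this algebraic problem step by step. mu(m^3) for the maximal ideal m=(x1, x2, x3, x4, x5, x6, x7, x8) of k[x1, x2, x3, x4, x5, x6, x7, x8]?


Graded Nakayama: mu(m^d) = dim_k (m^d/m^(d+1)) = #degree-3 monomials in 8 vars
C(n+d-1,d)=C(10,3)=120


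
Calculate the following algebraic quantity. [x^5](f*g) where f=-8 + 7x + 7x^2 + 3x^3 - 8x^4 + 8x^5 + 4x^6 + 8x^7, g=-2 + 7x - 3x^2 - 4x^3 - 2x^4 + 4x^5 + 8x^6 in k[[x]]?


[x^5] = sum a_i*b_j, i+j=5
  -8*4=-32
  7*-2=-14
  7*-4=-28
  3*-3=-9
  -8*7=-56
  8*-2=-16
Sum=-155


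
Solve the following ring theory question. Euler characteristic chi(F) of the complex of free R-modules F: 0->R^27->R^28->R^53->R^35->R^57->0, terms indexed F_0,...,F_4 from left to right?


chi = sum (-1)^i * rank:
(-1)^0*27=27
(-1)^1*28=-28
(-1)^2*53=53
(-1)^3*35=-35
(-1)^4*57=57
chi=74


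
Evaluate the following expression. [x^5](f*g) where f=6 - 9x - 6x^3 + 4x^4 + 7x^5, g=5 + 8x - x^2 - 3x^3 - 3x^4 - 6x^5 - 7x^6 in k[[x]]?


[x^5] = sum a_i*b_j, i+j=5
  6*-6=-36
  -9*-3=27
  -6*-1=6
  4*8=32
  7*5=35
Sum=64


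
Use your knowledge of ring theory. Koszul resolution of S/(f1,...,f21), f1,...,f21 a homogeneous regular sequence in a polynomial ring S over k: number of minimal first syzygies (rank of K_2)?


Regular sequence => Koszul complex is the minimal free resolution.
Syz_1 minimally generated by Koszul relations f_i*e_j - f_j*e_i (i<j): mu(Syz_1) = beta_2 = C(m,2) = m(m-1)/2
m=21
21*20/2 = 210


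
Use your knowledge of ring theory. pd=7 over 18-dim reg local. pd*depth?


pd+depth=18
depth=18-7=11
pd*depth=7*11=77


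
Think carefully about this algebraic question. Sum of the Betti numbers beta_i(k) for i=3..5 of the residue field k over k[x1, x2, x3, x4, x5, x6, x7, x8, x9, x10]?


Koszul resolution: beta_i(k)=C(n,i), n=10
C(10,3)=120, C(10,4)=210, C(10,5)=252
Sum=582


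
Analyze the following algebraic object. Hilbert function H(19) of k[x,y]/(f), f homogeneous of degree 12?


H(t)=d for t>=d-1.
d=12, t=19
H(19)=12


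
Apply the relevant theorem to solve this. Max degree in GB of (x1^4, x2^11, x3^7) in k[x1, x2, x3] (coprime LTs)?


Pure powers, coprime LTs => already GB.
Degrees: 4, 11, 7
Max=11


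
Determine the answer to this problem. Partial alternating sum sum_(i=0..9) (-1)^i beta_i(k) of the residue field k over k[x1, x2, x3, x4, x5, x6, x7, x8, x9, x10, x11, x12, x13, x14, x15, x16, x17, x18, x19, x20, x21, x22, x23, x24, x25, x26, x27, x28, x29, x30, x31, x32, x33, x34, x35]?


Koszul resolution: beta_i(k)=C(n,i), n=35
sum_(i=0..p) (-1)^i C(n,i) = (-1)^p C(n-1,p)
(-1)^9*C(34,9) = (-1)^9*52451256 = -52451256


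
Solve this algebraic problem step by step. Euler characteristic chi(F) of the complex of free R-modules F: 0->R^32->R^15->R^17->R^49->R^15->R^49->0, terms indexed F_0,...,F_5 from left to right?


chi = sum (-1)^i * rank:
(-1)^0*32=32
(-1)^1*15=-15
(-1)^2*17=17
(-1)^3*49=-49
(-1)^4*15=15
(-1)^5*49=-49
chi=-49


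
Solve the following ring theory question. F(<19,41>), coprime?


gcd(19,41)=1 => F=ab-a-b=19*41-19-41=779-60=719


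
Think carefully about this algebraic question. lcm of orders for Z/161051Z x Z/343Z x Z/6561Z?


Exponent = lcm of the cyclic orders; pairwise coprime => product.
11^5*7^3*3^8=161051*343*6561=362432874573


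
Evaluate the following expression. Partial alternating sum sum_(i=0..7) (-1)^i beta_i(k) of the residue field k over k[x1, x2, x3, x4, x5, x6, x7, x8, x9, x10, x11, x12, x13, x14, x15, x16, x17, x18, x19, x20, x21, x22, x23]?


Koszul resolution: beta_i(k)=C(n,i), n=23
sum_(i=0..p) (-1)^i C(n,i) = (-1)^p C(n-1,p)
(-1)^7*C(22,7) = (-1)^7*170544 = -170544


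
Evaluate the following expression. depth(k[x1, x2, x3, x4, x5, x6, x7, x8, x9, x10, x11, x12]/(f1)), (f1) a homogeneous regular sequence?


depth(R)=12
depth(R/I)=12-1=11


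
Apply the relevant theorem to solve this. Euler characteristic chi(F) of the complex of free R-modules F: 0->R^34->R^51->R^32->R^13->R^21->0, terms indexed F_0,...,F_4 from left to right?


chi = sum (-1)^i * rank:
(-1)^0*34=34
(-1)^1*51=-51
(-1)^2*32=32
(-1)^3*13=-13
(-1)^4*21=21
chi=23


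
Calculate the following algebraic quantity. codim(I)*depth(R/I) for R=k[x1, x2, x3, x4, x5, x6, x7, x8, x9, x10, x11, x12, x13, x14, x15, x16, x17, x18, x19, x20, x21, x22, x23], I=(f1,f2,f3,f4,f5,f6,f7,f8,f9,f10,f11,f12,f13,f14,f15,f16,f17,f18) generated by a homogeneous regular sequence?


codim=18, depth=dim(R/I)=23-18=5
Product=18*5=90


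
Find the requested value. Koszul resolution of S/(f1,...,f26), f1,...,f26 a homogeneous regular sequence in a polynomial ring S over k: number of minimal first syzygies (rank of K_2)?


Regular sequence => Koszul complex is the minimal free resolution.
Syz_1 minimally generated by Koszul relations f_i*e_j - f_j*e_i (i<j): mu(Syz_1) = beta_2 = C(m,2) = m(m-1)/2
m=26
26*25/2 = 325


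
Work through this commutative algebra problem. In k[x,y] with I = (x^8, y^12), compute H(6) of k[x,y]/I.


k[x,y], I = (x^8, y^12), d = 6
Need i < 8 and d-i < 12.
Range: 0 <= i <= 6.
H(6) = 7


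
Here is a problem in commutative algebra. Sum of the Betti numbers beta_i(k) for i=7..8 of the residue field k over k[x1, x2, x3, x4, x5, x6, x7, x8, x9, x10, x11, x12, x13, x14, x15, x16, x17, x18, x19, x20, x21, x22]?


Koszul resolution: beta_i(k)=C(n,i), n=22
C(22,7)=170544, C(22,8)=319770
Sum=490314


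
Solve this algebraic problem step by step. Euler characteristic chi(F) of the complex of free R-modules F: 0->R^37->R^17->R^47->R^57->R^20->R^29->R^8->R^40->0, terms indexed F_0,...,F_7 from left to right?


chi = sum (-1)^i * rank:
(-1)^0*37=37
(-1)^1*17=-17
(-1)^2*47=47
(-1)^3*57=-57
(-1)^4*20=20
(-1)^5*29=-29
(-1)^6*8=8
(-1)^7*40=-40
chi=-31


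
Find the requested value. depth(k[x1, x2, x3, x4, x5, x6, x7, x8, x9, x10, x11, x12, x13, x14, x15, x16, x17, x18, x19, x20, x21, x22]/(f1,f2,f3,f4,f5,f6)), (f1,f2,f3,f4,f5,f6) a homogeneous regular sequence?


depth(R)=22
depth(R/I)=22-6=16


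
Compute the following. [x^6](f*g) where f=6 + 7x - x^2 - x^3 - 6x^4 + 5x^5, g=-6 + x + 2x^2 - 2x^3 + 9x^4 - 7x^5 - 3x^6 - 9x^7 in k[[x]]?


[x^6] = sum a_i*b_j, i+j=6
  6*-3=-18
  7*-7=-49
  -1*9=-9
  -1*-2=2
  -6*2=-12
  5*1=5
Sum=-81


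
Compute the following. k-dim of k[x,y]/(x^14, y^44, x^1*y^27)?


k[x,y]/I, I = (x^14, y^44, x^1*y^27)
Rect: 14x44=616. Corner: (14-1)x(44-27)=221.
dim = 616-221 = 395


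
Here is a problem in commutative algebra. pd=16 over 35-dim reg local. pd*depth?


pd+depth=35
depth=35-16=19
pd*depth=16*19=304


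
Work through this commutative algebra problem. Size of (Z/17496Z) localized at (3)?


3-primary part: 17496=3^7*8
Size=3^7=2187


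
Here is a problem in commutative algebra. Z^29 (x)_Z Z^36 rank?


rank(M(x)N) = rank(M)*rank(N)
29*36 = 1044


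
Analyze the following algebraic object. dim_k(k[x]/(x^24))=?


Basis: 1,x,...,x^23
dim=24


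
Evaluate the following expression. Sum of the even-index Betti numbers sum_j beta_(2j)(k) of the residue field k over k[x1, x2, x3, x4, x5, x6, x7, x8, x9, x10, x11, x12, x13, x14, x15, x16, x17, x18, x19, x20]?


Koszul resolution: beta_i(k)=C(n,i), n=20
sum_even C(20,i) = 2^(n-1) = 2^19 = 524288


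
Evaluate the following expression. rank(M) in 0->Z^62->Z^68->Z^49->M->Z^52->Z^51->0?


Alt sum=0:
(-1)^0*62 + (-1)^1*68 + (-1)^2*49 + (-1)^3*? + (-1)^4*52 + (-1)^5*51=0
rank(M)=44


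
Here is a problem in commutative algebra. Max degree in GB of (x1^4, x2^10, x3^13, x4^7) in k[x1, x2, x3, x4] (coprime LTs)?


Pure powers, coprime LTs => already GB.
Degrees: 4, 10, 13, 7
Max=13


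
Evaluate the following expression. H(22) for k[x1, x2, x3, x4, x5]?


C(d+n-1,n-1)=C(26,4)=14950


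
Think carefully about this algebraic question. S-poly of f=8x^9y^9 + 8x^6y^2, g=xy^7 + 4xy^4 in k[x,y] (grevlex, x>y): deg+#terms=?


LT(f)=8x^9y^9, LT(g)=xy^7
lcm(LM)=x^9y^9
S(f,g) (scaled by 8 to clear denominators) = 1*f - 8x^8y^2*g = -32x^9y^6 + 8x^6y^2
2 terms, deg 15.
15+2=17


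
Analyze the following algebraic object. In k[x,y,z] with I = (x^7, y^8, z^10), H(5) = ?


Need i<7, j<8, k<10 with i+j+k=5.
For each i, j ranges over max(0,5-i-9)..min(7,5-i):
  i=0: j in [0,5] -> 6
  i=1: j in [0,4] -> 5
  i=2: j in [0,3] -> 4
  i=3: j in [0,2] -> 3
  i=4: j in [0,1] -> 2
  i=5: j in [0,0] -> 1
H(5) = 6+5+4+3+2+1 = 21


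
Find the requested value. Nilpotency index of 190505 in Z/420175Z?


190505^k mod 420175:
k=1: 190505
k=2: 379750
k=3: 222950
k=4: 120050
k=5: 0
First zero at k = 5


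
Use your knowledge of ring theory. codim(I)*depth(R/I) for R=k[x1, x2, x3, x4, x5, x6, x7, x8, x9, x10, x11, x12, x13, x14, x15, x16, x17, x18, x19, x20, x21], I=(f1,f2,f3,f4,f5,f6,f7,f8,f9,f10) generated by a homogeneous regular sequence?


codim=10, depth=dim(R/I)=21-10=11
Product=10*11=110


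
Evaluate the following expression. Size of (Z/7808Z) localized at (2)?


2-primary part: 7808=2^7*61
Size=2^7=128


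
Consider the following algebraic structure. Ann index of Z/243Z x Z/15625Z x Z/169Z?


Exponent = lcm of the cyclic orders; pairwise coprime => product.
3^5*5^6*13^2=243*15625*169=641671875


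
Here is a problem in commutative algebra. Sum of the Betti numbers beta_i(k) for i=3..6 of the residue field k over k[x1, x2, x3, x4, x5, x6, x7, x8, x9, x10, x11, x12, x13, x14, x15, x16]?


Koszul resolution: beta_i(k)=C(n,i), n=16
C(16,3)=560, C(16,4)=1820, C(16,5)=4368, C(16,6)=8008
Sum=14756


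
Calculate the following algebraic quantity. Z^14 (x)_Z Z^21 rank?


rank(M(x)N) = rank(M)*rank(N)
14*21 = 294


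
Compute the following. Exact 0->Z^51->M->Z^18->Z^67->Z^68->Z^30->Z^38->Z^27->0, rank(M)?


Alt sum=0:
(-1)^0*51 + (-1)^1*? + (-1)^2*18 + (-1)^3*67 + (-1)^4*68 + (-1)^5*30 + (-1)^6*38 + (-1)^7*27=0
rank(M)=51


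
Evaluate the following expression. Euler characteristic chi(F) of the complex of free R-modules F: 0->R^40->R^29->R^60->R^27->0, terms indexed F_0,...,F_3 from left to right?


chi = sum (-1)^i * rank:
(-1)^0*40=40
(-1)^1*29=-29
(-1)^2*60=60
(-1)^3*27=-27
chi=44


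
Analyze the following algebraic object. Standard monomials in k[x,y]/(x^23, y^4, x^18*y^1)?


k[x,y]/I, I = (x^23, y^4, x^18*y^1)
Rect: 23x4=92. Corner: (23-18)x(4-1)=15.
dim = 92-15 = 77


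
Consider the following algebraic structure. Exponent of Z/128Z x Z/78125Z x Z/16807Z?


Exponent = lcm of the cyclic orders; pairwise coprime => product.
2^7*5^7*7^5=128*78125*16807=168070000000


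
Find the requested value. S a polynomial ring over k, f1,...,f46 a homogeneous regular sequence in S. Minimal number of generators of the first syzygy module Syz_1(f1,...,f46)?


Regular sequence => Koszul complex is the minimal free resolution.
Syz_1 minimally generated by Koszul relations f_i*e_j - f_j*e_i (i<j): mu(Syz_1) = beta_2 = C(m,2) = m(m-1)/2
m=46
46*45/2 = 1035


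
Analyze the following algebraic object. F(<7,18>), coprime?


gcd(7,18)=1 => F=ab-a-b=7*18-7-18=126-25=101


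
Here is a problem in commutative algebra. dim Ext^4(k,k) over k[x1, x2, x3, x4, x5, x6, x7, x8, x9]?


C(n,i)=C(9,4)=126


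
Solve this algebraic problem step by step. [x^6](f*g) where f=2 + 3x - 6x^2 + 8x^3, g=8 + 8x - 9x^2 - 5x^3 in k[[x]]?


[x^6] = sum a_i*b_j, i+j=6
  8*-5=-40
Sum=-40


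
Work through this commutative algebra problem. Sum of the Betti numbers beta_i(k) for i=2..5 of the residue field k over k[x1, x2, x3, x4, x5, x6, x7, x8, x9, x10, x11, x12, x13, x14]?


Koszul resolution: beta_i(k)=C(n,i), n=14
C(14,2)=91, C(14,3)=364, C(14,4)=1001, C(14,5)=2002
Sum=3458


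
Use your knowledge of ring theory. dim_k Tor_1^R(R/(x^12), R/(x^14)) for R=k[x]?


Tor_1(R/I,R/J)=(I cap J)/IJ=(x^14)/(x^26)
dim=26-14=min(12,14)=12
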